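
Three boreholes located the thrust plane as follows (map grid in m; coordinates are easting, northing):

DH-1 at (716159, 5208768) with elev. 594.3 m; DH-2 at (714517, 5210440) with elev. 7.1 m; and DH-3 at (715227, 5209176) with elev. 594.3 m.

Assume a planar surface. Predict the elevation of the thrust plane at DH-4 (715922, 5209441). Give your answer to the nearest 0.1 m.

Two edge vectors: DH-1→DH-2 = (-1642, 1672, -587.2), DH-1→DH-3 = (-932, 408, 0).
Normal n = (DH-1→DH-2) × (DH-1→DH-3) = (239577.6, 547270.4, 888368).
So ∂z/∂easting = −n_x/n_z = −0.269682834 and ∂z/∂northing = −n_y/n_z = −0.616040200.
Intercept c from DH-1: 594.3 + 193135.79 + 3208810.48 = 3402540.57.
At (715922, 5209441): z = −193071.9 − 3209225.1 + 3402540.57 = 243.6 m.

243.6 m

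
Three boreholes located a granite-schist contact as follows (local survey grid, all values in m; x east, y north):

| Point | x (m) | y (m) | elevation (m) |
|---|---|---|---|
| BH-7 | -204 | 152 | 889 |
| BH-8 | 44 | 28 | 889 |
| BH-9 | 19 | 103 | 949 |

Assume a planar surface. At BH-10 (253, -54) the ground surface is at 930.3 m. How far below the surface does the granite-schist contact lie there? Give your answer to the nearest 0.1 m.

19.7 m

Two edge vectors: BH-7→BH-8 = (248, -124, 0), BH-7→BH-9 = (223, -49, 60).
Normal n = (BH-7→BH-8) × (BH-7→BH-9) = (-7440, -14880, 15500).
So ∂z/∂x = −n_x/n_z = 0.48000 and ∂z/∂y = −n_y/n_z = 0.96000.
Intercept c from BH-7: 889 + 97.92 − 145.92 = 841.00.
At (253, -54): z_contact = 121.44 − 51.84 + 841.00 = 910.60 m.
Depth below ground = 930.3 − 910.60 = 19.7 m.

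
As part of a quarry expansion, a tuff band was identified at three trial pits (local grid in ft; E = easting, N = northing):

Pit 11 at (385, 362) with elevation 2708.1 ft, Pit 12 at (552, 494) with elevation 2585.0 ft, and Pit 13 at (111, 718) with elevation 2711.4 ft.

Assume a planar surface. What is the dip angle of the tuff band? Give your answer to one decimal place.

30.0°

Two edge vectors: Pit 11→Pit 12 = (167, 132, -123.1), Pit 11→Pit 13 = (-274, 356, 3.3).
Normal n = (Pit 11→Pit 12) × (Pit 11→Pit 13) = (44259.2, 33178.3, 95620).
So ∂z/∂E = −n_x/n_z = −0.46287 and ∂z/∂N = −n_y/n_z = −0.34698.
Gradient magnitude |∇z| = √(a² + b²) = √(0.21424 + 0.12040) = 0.57848.
True dip = arctan(0.57848) = 30.0°, dipping toward NE (azimuth ≈ 053°).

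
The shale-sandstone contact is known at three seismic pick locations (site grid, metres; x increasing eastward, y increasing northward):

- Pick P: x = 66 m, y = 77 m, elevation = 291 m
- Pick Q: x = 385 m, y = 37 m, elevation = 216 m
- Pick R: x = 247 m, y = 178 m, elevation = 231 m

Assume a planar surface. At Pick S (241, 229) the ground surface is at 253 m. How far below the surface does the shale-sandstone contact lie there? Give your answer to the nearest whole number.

Let the plane be z = a·x + b·y + c.
Pick Q−Pick P: 319a − 40b = −75;  Pick R−Pick P: 181a + 101b = −60.
Solving gives a = −0.25279, b = −0.14103.
Then c = 291 − a·66 − b·77 = 318.54.
At (241, 229): z_contact = −60.9 − 32.3 + 318.54 = 225.3 m.
Depth below ground = 253 − 225.3 = 28 m.

28 m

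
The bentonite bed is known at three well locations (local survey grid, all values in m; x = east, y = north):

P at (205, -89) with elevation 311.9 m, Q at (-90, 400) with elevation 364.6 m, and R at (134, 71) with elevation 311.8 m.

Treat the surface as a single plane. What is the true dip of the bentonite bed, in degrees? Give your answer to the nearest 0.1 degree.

36.6°

Let the plane be z = a·x + b·y + c.
Q−P: −295a + 489b = 52.7;  R−P: −71a + 160b = −0.1.
Solving gives a = −0.67950, b = −0.30216.
Gradient magnitude |∇z| = √(a² + b²) = √(0.46173 + 0.09130) = 0.74366.
True dip = arctan(0.74366) = 36.6°, dipping toward ENE (azimuth ≈ 066°).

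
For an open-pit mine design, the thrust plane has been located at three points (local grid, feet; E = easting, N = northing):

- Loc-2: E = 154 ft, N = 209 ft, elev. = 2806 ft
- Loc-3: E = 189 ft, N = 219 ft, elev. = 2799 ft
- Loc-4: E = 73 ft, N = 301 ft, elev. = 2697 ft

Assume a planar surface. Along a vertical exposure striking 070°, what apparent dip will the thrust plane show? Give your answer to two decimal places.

15.00°

Let the plane be z = a·E + b·N + c.
Loc-3−Loc-2: 35a + 10b = −7;  Loc-4−Loc-2: −81a + 92b = −109.
Solving gives a = 0.11067, b = −1.08734.
Unit vector along 070° is (sin 70°, cos 70°) = (0.9397, 0.3420).
Slope in that direction = a·(0.9397) + b·(0.3420) = −0.26790.
Apparent dip = arctan|0.26790| = 15.00° (true dip is 47.5°, so apparent ≤ true as expected).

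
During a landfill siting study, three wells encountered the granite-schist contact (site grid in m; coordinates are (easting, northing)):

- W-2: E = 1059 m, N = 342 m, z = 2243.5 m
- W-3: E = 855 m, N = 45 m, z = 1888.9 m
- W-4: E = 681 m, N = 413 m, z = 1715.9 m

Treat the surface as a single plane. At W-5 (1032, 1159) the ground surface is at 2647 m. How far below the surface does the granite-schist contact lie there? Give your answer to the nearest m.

Two edge vectors: W-2→W-3 = (-204, -297, -354.6), W-2→W-4 = (-378, 71, -527.6).
Normal n = (W-2→W-3) × (W-2→W-4) = (181873.8, 26408.4, -126750).
So ∂z/∂E = −n_x/n_z = 1.43490 and ∂z/∂N = −n_y/n_z = 0.20835.
Intercept c from W-2: 2243.5 − 1519.56 − 71.26 = 652.68.
At (1032, 1159): z_contact = 1480.8 + 241.5 + 652.68 = 2375.0 m.
Depth below ground = 2647 − 2375.0 = 272 m.

272 m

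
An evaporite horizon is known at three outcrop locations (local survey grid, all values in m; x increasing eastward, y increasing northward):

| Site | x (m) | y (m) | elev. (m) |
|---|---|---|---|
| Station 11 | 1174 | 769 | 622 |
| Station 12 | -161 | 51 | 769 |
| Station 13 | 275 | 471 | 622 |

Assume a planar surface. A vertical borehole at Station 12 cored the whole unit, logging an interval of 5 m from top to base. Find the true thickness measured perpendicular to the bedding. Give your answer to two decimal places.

4.36 m

Let the plane be z = a·x + b·y + c.
Station 12−Station 11: −1335a − 718b = 147;  Station 13−Station 11: −899a − 298b = 0.
Solving gives a = 0.17689, b = −0.53362.
|∇z| = √(a²+b²) = 0.56218, so dip δ = arctan(0.56218) = 29.34°.
True thickness = vertical thickness × cos δ = 5 × cos 29.34° = 4.36 m.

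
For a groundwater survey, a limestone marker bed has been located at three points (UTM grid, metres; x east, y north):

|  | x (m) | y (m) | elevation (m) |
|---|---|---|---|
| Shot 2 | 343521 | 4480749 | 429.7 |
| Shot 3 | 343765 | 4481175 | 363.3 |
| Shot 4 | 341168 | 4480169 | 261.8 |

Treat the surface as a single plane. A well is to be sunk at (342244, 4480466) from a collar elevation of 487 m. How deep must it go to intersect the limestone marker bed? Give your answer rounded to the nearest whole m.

Let the plane be z = a·x + b·y + c.
Shot 3−Shot 2: 244a + 426b = −66.4;  Shot 4−Shot 2: −2353a − 580b = −167.9.
Solving gives a = 0.12782294, b = −0.22908168.
Then c = 429.7 − a·343521 − b·4480749 = 982977.36.
At (342244, 4480466): z_contact = 43746.6 − 1026392.7 + 982977.36 = 331.3 m.
Depth below ground = 487 − 331.3 = 156 m.

156 m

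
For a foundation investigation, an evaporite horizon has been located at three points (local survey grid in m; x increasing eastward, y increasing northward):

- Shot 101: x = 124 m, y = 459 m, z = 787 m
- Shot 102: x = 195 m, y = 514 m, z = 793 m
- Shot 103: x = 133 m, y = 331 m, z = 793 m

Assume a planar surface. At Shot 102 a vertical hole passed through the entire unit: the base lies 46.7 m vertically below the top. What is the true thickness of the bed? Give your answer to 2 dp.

46.36 m

Two edge vectors: Shot 101→Shot 102 = (71, 55, 6), Shot 101→Shot 103 = (9, -128, 6).
Normal n = (Shot 101→Shot 102) × (Shot 101→Shot 103) = (1098, -372, -9583).
So ∂z/∂x = −n_x/n_z = 0.11458 and ∂z/∂y = −n_y/n_z = −0.03882.
|∇z| = √(a²+b²) = 0.12098, so dip δ = arctan(0.12098) = 6.90°.
True thickness = vertical thickness × cos δ = 46.7 × cos 6.90° = 46.36 m.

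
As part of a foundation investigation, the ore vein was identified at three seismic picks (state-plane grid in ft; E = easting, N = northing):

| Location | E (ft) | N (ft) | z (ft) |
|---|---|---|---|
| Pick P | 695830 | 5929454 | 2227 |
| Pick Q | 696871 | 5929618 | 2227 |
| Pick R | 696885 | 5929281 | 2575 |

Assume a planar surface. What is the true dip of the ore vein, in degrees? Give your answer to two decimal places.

Let the plane be z = a·E + b·N + c.
Pick Q−Pick P: 1041a + 164b = 0;  Pick R−Pick P: 1055a − 173b = 348.
Solving gives a = 0.16163, b = −1.02593.
Gradient magnitude |∇z| = √(a² + b²) = √(0.02612 + 1.05253) = 1.03858.
True dip = arctan(1.03858) = 46.08°, dipping toward N (azimuth ≈ 351°).

46.08°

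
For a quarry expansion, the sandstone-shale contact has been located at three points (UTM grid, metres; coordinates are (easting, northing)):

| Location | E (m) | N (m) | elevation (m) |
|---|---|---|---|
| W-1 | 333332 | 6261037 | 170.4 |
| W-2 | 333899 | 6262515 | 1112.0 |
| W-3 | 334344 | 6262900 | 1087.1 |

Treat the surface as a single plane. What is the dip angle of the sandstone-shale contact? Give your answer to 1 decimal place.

53.3°

Two edge vectors: W-1→W-2 = (567, 1478, 941.6), W-1→W-3 = (1012, 1863, 916.7).
Normal n = (W-1→W-2) × (W-1→W-3) = (-399318.2, 433130.3, -439415).
So ∂z/∂E = −n_x/n_z = −0.90875 and ∂z/∂N = −n_y/n_z = 0.98570.
Gradient magnitude |∇z| = √(a² + b²) = √(0.82583 + 0.97160) = 1.34068.
True dip = arctan(1.34068) = 53.3°, dipping toward SE (azimuth ≈ 137°).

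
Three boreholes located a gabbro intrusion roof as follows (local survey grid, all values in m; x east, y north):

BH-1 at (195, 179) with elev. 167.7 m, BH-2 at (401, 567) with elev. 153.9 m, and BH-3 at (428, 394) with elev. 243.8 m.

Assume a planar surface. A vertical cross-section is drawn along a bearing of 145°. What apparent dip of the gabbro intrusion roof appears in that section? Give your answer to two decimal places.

Let the plane be z = a·x + b·y + c.
BH-2−BH-1: 206a + 388b = −13.8;  BH-3−BH-1: 233a + 215b = 76.1.
Solving gives a = 0.70464, b = −0.40968.
Unit vector along 145° is (sin 145°, cos 145°) = (0.5736, -0.8192).
Slope in that direction = a·(0.5736) + b·(-0.8192) = 0.73976.
Apparent dip = arctan|0.73976| = 36.49° (true dip is 39.2°, so apparent ≤ true as expected).

36.49°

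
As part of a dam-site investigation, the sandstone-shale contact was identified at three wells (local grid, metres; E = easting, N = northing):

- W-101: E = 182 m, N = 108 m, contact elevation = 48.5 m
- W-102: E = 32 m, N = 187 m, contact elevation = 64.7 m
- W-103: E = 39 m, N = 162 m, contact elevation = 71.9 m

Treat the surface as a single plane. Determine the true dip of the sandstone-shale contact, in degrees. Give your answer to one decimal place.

Let the plane be z = a·E + b·N + c.
W-102−W-101: −150a + 79b = 16.2;  W-103−W-101: −143a + 54b = 23.4.
Solving gives a = −0.30460, b = −0.37329.
Gradient magnitude |∇z| = √(a² + b²) = √(0.09278 + 0.13934) = 0.48179.
True dip = arctan(0.48179) = 25.7°, dipping toward NE (azimuth ≈ 039°).

25.7°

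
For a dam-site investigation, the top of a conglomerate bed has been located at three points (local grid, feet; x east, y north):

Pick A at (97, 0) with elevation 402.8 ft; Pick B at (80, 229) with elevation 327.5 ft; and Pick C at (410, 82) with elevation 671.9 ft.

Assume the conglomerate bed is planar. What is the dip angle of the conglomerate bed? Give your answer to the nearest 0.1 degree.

Let the plane be z = a·x + b·y + c.
Pick B−Pick A: −17a + 229b = −75.3;  Pick C−Pick A: 313a + 82b = 269.1.
Solving gives a = 0.92784, b = −0.25994.
Gradient magnitude |∇z| = √(a² + b²) = √(0.86089 + 0.06757) = 0.96357.
True dip = arctan(0.96357) = 43.9°, dipping toward WNW (azimuth ≈ 286°).

43.9°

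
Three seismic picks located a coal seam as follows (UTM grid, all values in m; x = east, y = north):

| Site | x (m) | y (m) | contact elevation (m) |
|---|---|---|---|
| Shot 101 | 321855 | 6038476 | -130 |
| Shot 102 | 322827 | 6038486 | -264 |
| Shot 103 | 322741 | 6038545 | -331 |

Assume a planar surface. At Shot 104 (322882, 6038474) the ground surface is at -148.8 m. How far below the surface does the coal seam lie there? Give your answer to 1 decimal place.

Let the plane be z = a·x + b·y + c.
Shot 102−Shot 101: 972a + 10b = −134;  Shot 103−Shot 101: 886a + 69b = −201.
Solving gives a = −0.124312809, b = −1.316794942.
Then c = -130 − a·321855 − b·6038476 = 7991315.36.
At (322882, 6038474): z_contact = −40138.37 − 7951432.02 + 7991315.36 = -255.04 m.
Depth below ground = -148.8 − (-255.04) = 106.2 m.

106.2 m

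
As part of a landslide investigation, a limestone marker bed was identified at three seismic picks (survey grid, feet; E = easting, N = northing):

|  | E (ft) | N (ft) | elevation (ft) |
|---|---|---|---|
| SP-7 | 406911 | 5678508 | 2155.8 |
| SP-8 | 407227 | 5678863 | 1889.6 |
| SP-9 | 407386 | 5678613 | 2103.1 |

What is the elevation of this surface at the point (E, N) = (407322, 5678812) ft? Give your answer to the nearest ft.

Let the plane be z = a·E + b·N + c.
SP-8−SP-7: 316a + 355b = −266.2;  SP-9−SP-7: 475a + 105b = −52.7.
Solving gives a = 0.06823803, b = −0.81060061.
Then c = 2155.8 − a·406911 − b·5678508 = 4577391.06.
At (407322, 5678812): z = 27794.9 − 4603248.5 + 4577391.06 = 1937.4 ft.

1937 ft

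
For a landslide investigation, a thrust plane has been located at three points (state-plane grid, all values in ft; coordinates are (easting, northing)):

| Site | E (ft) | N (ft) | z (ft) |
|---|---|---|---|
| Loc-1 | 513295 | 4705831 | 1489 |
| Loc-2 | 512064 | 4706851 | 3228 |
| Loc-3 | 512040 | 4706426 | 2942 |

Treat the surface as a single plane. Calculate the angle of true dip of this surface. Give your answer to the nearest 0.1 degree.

47.4°

Two edge vectors: Loc-1→Loc-2 = (-1231, 1020, 1739), Loc-1→Loc-3 = (-1255, 595, 1453).
Normal n = (Loc-1→Loc-2) × (Loc-1→Loc-3) = (447355, -393802, 547655).
So ∂z/∂E = −n_x/n_z = −0.81686 and ∂z/∂N = −n_y/n_z = 0.71907.
Gradient magnitude |∇z| = √(a² + b²) = √(0.66725 + 0.51706) = 1.08826.
True dip = arctan(1.08826) = 47.4°, dipping toward SE (azimuth ≈ 131°).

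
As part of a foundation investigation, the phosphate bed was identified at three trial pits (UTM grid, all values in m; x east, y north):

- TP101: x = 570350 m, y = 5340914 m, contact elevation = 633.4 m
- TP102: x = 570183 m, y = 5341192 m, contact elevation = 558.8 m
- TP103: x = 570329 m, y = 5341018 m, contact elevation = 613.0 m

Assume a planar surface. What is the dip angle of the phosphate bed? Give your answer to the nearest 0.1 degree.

Let the plane be z = a·x + b·y + c.
TP102−TP101: −167a + 278b = −74.6;  TP103−TP101: −21a + 104b = −20.4.
Solving gives a = 0.18102, b = −0.15960.
Gradient magnitude |∇z| = √(a² + b²) = √(0.03277 + 0.02547) = 0.24133.
True dip = arctan(0.24133) = 13.6°, dipping toward NW (azimuth ≈ 311°).

13.6°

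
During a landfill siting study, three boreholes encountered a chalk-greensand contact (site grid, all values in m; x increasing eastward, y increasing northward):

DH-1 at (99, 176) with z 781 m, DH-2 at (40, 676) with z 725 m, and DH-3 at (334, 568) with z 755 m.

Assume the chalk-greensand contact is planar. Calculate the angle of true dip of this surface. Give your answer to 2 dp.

Let the plane be z = a·x + b·y + c.
DH-2−DH-1: −59a + 500b = −56;  DH-3−DH-1: 235a + 392b = −26.
Solving gives a = 0.06366, b = −0.10449.
Gradient magnitude |∇z| = √(a² + b²) = √(0.00405 + 0.01092) = 0.12235.
True dip = arctan(0.12235) = 6.98°, dipping toward NNW (azimuth ≈ 329°).

6.98°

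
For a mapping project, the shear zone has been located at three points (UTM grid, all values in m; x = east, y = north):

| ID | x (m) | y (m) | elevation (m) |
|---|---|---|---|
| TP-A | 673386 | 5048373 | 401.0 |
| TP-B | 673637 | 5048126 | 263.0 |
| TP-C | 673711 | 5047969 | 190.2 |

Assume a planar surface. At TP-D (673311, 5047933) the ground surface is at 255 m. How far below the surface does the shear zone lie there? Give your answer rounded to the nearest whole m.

9 m

Let the plane be z = a·x + b·y + c.
TP-B−TP-A: 251a − 247b = −138;  TP-C−TP-A: 325a − 404b = −210.8.
Solving gives a = −0.17437645, b = 0.38150409.
Then c = 401 − a·673386 − b·5048373 = −1808151.31.
At (673311, 5047933): z_contact = −117409.6 + 1925807.1 − 1808151.31 = 246.2 m.
Depth below ground = 255 − 246.2 = 9 m.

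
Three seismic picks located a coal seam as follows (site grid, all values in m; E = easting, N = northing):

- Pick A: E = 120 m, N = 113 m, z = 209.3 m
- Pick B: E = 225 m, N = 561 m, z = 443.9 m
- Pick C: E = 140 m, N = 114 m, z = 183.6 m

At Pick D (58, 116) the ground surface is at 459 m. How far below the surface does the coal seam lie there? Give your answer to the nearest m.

165 m

Two edge vectors: Pick A→Pick B = (105, 448, 234.6), Pick A→Pick C = (20, 1, -25.7).
Normal n = (Pick A→Pick B) × (Pick A→Pick C) = (-11748.2, 7390.5, -8855).
So ∂z/∂E = −n_x/n_z = −1.32673 and ∂z/∂N = −n_y/n_z = 0.83461.
Intercept c from Pick A: 209.3 + 159.21 − 94.31 = 274.20.
At (58, 116): z_contact = −77.0 + 96.8 + 274.20 = 294.1 m.
Depth below ground = 459 − 294.1 = 165 m.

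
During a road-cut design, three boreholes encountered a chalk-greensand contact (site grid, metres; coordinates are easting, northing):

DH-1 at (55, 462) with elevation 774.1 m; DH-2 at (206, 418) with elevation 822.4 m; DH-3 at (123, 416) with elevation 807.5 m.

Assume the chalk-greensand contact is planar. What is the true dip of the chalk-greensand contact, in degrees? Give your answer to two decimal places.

25.82°

Two edge vectors: DH-1→DH-2 = (151, -44, 48.3), DH-1→DH-3 = (68, -46, 33.4).
Normal n = (DH-1→DH-2) × (DH-1→DH-3) = (752.2, -1759, -3954).
So ∂z/∂easting = −n_x/n_z = 0.19024 and ∂z/∂northing = −n_y/n_z = −0.44487.
Gradient magnitude |∇z| = √(a² + b²) = √(0.03619 + 0.19791) = 0.48383.
True dip = arctan(0.48383) = 25.82°, dipping toward NNW (azimuth ≈ 337°).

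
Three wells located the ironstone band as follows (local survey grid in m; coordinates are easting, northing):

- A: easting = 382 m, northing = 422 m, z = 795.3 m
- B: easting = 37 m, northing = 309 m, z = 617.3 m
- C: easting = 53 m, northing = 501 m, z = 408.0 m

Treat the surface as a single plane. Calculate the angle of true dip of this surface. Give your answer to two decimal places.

55.78°

Let the plane be z = a·easting + b·northing + c.
B−A: −345a − 113b = −178;  C−A: −329a + 79b = −387.3.
Solving gives a = 0.89749, b = −1.16489.
Gradient magnitude |∇z| = √(a² + b²) = √(0.80548 + 1.35698) = 1.47053.
True dip = arctan(1.47053) = 55.78°, dipping toward NW (azimuth ≈ 322°).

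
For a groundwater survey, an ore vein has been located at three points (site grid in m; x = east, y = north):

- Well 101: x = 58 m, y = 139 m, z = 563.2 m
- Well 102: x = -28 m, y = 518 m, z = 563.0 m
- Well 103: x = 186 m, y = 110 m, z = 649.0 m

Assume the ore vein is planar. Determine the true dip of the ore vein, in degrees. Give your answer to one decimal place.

Let the plane be z = a·x + b·y + c.
Well 102−Well 101: −86a + 379b = −0.2;  Well 103−Well 101: 128a − 29b = 85.8.
Solving gives a = 0.70651, b = 0.15979.
Gradient magnitude |∇z| = √(a² + b²) = √(0.49916 + 0.02553) = 0.72436.
True dip = arctan(0.72436) = 35.9°, dipping toward WSW (azimuth ≈ 257°).

35.9°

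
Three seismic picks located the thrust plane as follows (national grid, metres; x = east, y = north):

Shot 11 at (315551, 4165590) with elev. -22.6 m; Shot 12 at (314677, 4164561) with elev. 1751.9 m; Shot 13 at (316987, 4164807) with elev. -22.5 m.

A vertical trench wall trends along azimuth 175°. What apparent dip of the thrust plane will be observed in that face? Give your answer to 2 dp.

Let the plane be z = a·x + b·y + c.
Shot 12−Shot 11: −874a − 1029b = 1774.5;  Shot 13−Shot 11: 1436a − 783b = 0.1.
Solving gives a = −0.64262, b = −1.17867.
Unit vector along 175° is (sin 175°, cos 175°) = (0.0872, -0.9962).
Slope in that direction = a·(0.0872) + b·(-0.9962) = 1.11818.
Apparent dip = arctan|1.11818| = 48.19° (true dip is 53.3°, so apparent ≤ true as expected).

48.19°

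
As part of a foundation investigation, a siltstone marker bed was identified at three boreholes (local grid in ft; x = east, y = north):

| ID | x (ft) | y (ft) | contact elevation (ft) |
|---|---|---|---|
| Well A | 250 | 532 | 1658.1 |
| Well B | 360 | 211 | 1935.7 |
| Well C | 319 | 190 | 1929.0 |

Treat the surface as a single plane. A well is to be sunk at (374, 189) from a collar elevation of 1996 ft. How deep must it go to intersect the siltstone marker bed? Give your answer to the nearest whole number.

Two edge vectors: Well A→Well B = (110, -321, 277.6), Well A→Well C = (69, -342, 270.9).
Normal n = (Well A→Well B) × (Well A→Well C) = (7980.3, -10644.6, -15471).
So ∂z/∂x = −n_x/n_z = 0.51582 and ∂z/∂y = −n_y/n_z = −0.68804.
Intercept c from Well A: 1658.1 − 128.96 + 366.03 = 1895.18.
At (374, 189): z_contact = 192.9 − 130.0 + 1895.18 = 1958.1 ft.
Depth below ground = 1996 − 1958.1 = 38 ft.

38 ft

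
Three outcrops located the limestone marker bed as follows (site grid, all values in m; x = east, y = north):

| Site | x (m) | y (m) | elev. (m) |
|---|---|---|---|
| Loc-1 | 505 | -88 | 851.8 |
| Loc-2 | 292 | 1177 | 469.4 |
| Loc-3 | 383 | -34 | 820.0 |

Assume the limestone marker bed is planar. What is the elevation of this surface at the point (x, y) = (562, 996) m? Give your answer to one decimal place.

556.9 m

Let the plane be z = a·x + b·y + c.
Loc-2−Loc-1: −213a + 1265b = −382.4;  Loc-3−Loc-1: −122a + 54b = −31.8.
Solving gives a = 0.137070, b = −0.279213.
Then c = 851.8 − a·505 − b·-88 = 758.01.
At (562, 996): z = 77.0 − 278.1 + 758.01 = 556.9 m.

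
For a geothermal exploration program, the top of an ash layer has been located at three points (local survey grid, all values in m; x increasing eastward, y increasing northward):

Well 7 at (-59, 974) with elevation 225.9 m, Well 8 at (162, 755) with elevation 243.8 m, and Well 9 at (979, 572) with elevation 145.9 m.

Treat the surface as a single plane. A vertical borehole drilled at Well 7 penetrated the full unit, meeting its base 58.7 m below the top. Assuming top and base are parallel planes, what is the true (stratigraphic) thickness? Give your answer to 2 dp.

55.96 m

Let the plane be z = a·x + b·y + c.
Well 8−Well 7: 221a − 219b = 17.9;  Well 9−Well 7: 1038a − 402b = −80.
Solving gives a = −0.17848, b = −0.26184.
|∇z| = √(a²+b²) = 0.31689, so dip δ = arctan(0.31689) = 17.58°.
True thickness = vertical thickness × cos δ = 58.7 × cos 17.58° = 55.96 m.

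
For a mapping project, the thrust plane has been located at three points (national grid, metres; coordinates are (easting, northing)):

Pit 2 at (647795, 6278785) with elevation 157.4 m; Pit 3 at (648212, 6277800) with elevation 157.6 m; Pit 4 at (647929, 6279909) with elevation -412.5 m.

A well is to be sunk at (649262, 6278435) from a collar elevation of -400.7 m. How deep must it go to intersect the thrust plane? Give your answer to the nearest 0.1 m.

Let the plane be z = a·E + b·N + c.
Pit 3−Pit 2: 417a − 985b = 0.2;  Pit 4−Pit 2: 134a + 1124b = −569.9.
Solving gives a = −0.934124469, b = −0.395664877.
Then c = 157.4 − a·647795 − b·6278785 = 3089573.25.
At (649262, 6278435): z_contact = −606491.52 − 2484156.21 + 3089573.25 = -1074.48 m.
Depth below ground = -400.7 − (-1074.48) = 673.8 m.

673.8 m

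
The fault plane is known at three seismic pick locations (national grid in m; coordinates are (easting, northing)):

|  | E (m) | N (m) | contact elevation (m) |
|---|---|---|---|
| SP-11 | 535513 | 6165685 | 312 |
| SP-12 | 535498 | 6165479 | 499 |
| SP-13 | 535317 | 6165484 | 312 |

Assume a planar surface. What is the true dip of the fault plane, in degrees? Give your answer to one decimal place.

54.6°

Let the plane be z = a·E + b·N + c.
SP-12−SP-11: −15a − 206b = 187;  SP-13−SP-11: −196a − 201b = 0.
Solving gives a = 1.00605, b = −0.98102.
Gradient magnitude |∇z| = √(a² + b²) = √(1.01213 + 0.96241) = 1.40518.
True dip = arctan(1.40518) = 54.6°, dipping toward NW (azimuth ≈ 314°).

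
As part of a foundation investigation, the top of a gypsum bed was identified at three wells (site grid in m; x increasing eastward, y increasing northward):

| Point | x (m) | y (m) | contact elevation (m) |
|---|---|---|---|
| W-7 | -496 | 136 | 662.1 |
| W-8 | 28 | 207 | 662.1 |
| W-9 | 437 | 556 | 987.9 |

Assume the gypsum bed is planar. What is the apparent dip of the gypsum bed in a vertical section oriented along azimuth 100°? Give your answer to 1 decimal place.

18.8°

Let the plane be z = a·x + b·y + c.
W-8−W-7: 524a + 71b = 0;  W-9−W-7: 933a + 420b = 325.8.
Solving gives a = −0.15037, b = 1.10974.
Unit vector along 100° is (sin 100°, cos 100°) = (0.9848, -0.1736).
Slope in that direction = a·(0.9848) + b·(-0.1736) = −0.34079.
Apparent dip = arctan|0.34079| = 18.8° (true dip is 48.2°, so apparent ≤ true as expected).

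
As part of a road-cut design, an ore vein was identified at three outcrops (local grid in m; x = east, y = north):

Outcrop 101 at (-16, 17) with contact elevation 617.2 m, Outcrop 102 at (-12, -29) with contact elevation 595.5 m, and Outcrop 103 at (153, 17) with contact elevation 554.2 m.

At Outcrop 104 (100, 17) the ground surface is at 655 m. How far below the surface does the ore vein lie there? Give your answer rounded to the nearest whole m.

Two edge vectors: Outcrop 101→Outcrop 102 = (4, -46, -21.7), Outcrop 101→Outcrop 103 = (169, 0, -63).
Normal n = (Outcrop 101→Outcrop 102) × (Outcrop 101→Outcrop 103) = (2898, -3415.3, 7774).
So ∂z/∂x = −n_x/n_z = −0.37278 and ∂z/∂y = −n_y/n_z = 0.43932.
Intercept c from Outcrop 101: 617.2 − 5.96 − 7.47 = 603.77.
At (100, 17): z_contact = −37.3 + 7.5 + 603.77 = 574.0 m.
Depth below ground = 655 − 574.0 = 81 m.

81 m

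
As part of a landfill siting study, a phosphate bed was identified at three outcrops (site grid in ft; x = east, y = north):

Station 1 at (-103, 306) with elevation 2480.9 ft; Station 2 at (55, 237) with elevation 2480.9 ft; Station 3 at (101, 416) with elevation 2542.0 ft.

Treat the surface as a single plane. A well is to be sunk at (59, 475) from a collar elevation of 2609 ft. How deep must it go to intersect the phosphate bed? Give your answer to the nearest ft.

Let the plane be z = a·x + b·y + c.
Station 2−Station 1: 158a − 69b = 0;  Station 3−Station 1: 204a + 110b = 61.1.
Solving gives a = 0.13403, b = 0.30690.
Then c = 2480.9 − a·-103 − b·306 = 2400.79.
At (59, 475): z_contact = 7.9 + 145.8 + 2400.79 = 2554.5 ft.
Depth below ground = 2609 − 2554.5 = 55 ft.

55 ft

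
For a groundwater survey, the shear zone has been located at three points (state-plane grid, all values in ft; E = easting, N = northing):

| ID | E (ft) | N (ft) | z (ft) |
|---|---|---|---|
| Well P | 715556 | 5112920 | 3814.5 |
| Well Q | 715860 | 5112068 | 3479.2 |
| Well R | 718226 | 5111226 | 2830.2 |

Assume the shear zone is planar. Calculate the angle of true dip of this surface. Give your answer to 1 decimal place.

20.4°

Two edge vectors: Well P→Well Q = (304, -852, -335.3), Well P→Well R = (2670, -1694, -984.3).
Normal n = (Well P→Well Q) × (Well P→Well R) = (270625.4, -596023.8, 1759864).
So ∂z/∂E = −n_x/n_z = −0.15378 and ∂z/∂N = −n_y/n_z = 0.33868.
Gradient magnitude |∇z| = √(a² + b²) = √(0.02365 + 0.11470) = 0.37195.
True dip = arctan(0.37195) = 20.4°, dipping toward SSE (azimuth ≈ 156°).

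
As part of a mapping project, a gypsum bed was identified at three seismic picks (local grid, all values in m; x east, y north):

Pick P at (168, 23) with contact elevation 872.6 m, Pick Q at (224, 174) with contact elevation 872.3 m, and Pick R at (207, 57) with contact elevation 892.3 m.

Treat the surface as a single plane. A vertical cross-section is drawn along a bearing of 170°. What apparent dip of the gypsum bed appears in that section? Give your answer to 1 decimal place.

22.1°

Let the plane be z = a·x + b·y + c.
Pick Q−Pick P: 56a + 151b = −0.3;  Pick R−Pick P: 39a + 34b = 19.7.
Solving gives a = 0.74903, b = −0.27977.
Unit vector along 170° is (sin 170°, cos 170°) = (0.1736, -0.9848).
Slope in that direction = a·(0.1736) + b·(-0.9848) = 0.40559.
Apparent dip = arctan|0.40559| = 22.1° (true dip is 38.6°, so apparent ≤ true as expected).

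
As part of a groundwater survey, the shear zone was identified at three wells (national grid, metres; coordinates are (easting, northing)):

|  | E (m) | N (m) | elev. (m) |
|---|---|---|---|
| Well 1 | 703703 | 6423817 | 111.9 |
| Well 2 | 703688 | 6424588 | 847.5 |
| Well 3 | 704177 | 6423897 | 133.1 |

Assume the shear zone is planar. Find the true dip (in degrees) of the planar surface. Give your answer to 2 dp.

43.80°

Let the plane be z = a·E + b·N + c.
Well 2−Well 1: −15a + 771b = 735.6;  Well 3−Well 1: 474a + 80b = 21.2.
Solving gives a = −0.11592, b = 0.95183.
Gradient magnitude |∇z| = √(a² + b²) = √(0.01344 + 0.90598) = 0.95886.
True dip = arctan(0.95886) = 43.80°, dipping toward S (azimuth ≈ 173°).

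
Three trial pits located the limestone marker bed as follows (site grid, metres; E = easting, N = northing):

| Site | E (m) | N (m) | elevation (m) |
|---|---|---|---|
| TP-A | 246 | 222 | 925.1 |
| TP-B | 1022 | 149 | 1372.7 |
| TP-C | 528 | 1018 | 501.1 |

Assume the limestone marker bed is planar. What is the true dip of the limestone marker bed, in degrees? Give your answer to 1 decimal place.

41.2°

Two edge vectors: TP-A→TP-B = (776, -73, 447.6), TP-A→TP-C = (282, 796, -424).
Normal n = (TP-A→TP-B) × (TP-A→TP-C) = (-325337.6, 455247.2, 638282).
So ∂z/∂E = −n_x/n_z = 0.50971 and ∂z/∂N = −n_y/n_z = −0.71324.
Gradient magnitude |∇z| = √(a² + b²) = √(0.25980 + 0.50871) = 0.87665.
True dip = arctan(0.87665) = 41.2°, dipping toward NW (azimuth ≈ 324°).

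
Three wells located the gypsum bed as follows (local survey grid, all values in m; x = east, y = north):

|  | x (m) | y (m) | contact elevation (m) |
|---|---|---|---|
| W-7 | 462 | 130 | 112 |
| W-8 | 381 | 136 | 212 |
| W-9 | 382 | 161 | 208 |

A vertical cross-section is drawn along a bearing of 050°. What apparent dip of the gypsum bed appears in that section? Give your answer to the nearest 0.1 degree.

Two edge vectors: W-7→W-8 = (-81, 6, 100), W-7→W-9 = (-80, 31, 96).
Normal n = (W-7→W-8) × (W-7→W-9) = (-2524, -224, -2031).
So ∂z/∂x = −n_x/n_z = −1.24274 and ∂z/∂y = −n_y/n_z = −0.11029.
Unit vector along 050° is (sin 50°, cos 50°) = (0.7660, 0.6428).
Slope in that direction = a·(0.7660) + b·(0.6428) = −1.02289.
Apparent dip = arctan|1.02289| = 45.6° (true dip is 51.3°, so apparent ≤ true as expected).

45.6°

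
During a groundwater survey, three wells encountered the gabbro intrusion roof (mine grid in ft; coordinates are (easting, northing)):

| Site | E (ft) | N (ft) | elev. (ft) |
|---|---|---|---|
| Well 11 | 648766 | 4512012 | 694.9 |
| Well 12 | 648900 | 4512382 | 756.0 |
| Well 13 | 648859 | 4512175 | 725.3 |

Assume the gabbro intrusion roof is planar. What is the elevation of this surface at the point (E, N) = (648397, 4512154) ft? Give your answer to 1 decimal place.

Two edge vectors: Well 11→Well 12 = (134, 370, 61.1), Well 11→Well 13 = (93, 163, 30.4).
Normal n = (Well 11→Well 12) × (Well 11→Well 13) = (1288.7, 1608.7, -12568).
So ∂z/∂E = −n_x/n_z = 0.102538192 and ∂z/∂N = −n_y/n_z = 0.127999682.
Intercept c from Well 11: 694.9 − 66523.29 − 577536.10 = −643364.49.
At (648397, 4512154): z = 66485.5 + 577554.3 − 643364.49 = 675.2 ft.

675.2 ft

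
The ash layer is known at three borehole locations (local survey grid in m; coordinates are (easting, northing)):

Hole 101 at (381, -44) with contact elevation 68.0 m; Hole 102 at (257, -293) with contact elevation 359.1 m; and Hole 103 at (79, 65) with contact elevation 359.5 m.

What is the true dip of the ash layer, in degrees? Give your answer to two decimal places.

Two edge vectors: Hole 101→Hole 102 = (-124, -249, 291.1), Hole 101→Hole 103 = (-302, 109, 291.5).
Normal n = (Hole 101→Hole 102) × (Hole 101→Hole 103) = (-104313.4, -51766.2, -88714).
So ∂z/∂E = −n_x/n_z = −1.17584 and ∂z/∂N = −n_y/n_z = −0.58352.
Gradient magnitude |∇z| = √(a² + b²) = √(1.38260 + 0.34049) = 1.31267.
True dip = arctan(1.31267) = 52.70°, dipping toward ENE (azimuth ≈ 064°).

52.70°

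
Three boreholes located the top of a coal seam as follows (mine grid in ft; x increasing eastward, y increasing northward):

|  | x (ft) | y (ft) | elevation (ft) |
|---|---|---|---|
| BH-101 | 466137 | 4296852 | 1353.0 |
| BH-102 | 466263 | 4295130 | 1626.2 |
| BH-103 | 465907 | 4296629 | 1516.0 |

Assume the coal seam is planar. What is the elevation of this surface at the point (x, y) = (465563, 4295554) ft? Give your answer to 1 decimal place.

Two edge vectors: BH-101→BH-102 = (126, -1722, 273.2), BH-101→BH-103 = (-230, -223, 163).
Normal n = (BH-101→BH-102) × (BH-101→BH-103) = (-219762.4, -83374, -424158).
So ∂z/∂x = −n_x/n_z = −0.518114476 and ∂z/∂y = −n_y/n_z = −0.196563545.
Intercept c from BH-101: 1353 + 241512.33 + 844604.46 = 1087469.79.
At (465563, 4295554): z = −241214.9 − 844349.3 + 1087469.79 = 1905.5 ft.

1905.5 ft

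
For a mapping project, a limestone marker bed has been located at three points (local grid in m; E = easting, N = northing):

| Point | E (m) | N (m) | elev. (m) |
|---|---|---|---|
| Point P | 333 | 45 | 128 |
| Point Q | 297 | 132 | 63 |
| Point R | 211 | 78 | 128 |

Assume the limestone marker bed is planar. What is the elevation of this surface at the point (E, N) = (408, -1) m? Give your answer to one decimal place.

Let the plane be z = a·E + b·N + c.
Point Q−Point P: −36a + 87b = −65;  Point R−Point P: −122a + 33b = 0.
Solving gives a = −0.22756, b = −0.84129.
Then c = 128 − a·333 − b·45 = 241.64.
At (408, -1): z = −92.8 + 0.8 + 241.64 = 149.6 m.

149.6 m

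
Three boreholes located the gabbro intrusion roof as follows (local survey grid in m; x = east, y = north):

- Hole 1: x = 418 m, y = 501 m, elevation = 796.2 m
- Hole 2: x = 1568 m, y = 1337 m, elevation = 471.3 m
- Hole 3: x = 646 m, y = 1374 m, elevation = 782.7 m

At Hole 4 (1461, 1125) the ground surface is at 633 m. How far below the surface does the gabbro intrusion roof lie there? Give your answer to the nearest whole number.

Two edge vectors: Hole 1→Hole 2 = (1150, 836, -324.9), Hole 1→Hole 3 = (228, 873, -13.5).
Normal n = (Hole 1→Hole 2) × (Hole 1→Hole 3) = (272351.7, -58552.2, 813342).
So ∂z/∂x = −n_x/n_z = −0.33486 and ∂z/∂y = −n_y/n_z = 0.07199.
Intercept c from Hole 1: 796.2 + 139.97 − 36.07 = 900.10.
At (1461, 1125): z_contact = −489.2 + 81.0 + 900.10 = 491.9 m.
Depth below ground = 633 − 491.9 = 141 m.

141 m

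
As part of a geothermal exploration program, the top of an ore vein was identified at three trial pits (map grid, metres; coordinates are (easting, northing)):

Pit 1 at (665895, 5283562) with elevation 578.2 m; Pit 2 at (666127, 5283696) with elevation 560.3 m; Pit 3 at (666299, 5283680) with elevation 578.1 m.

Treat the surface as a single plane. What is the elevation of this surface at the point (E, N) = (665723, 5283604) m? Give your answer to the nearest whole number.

553 m

Two edge vectors: Pit 1→Pit 2 = (232, 134, -17.9), Pit 1→Pit 3 = (404, 118, -0.1).
Normal n = (Pit 1→Pit 2) × (Pit 1→Pit 3) = (2098.8, -7208.4, -26760).
So ∂z/∂E = −n_x/n_z = 0.07843049 and ∂z/∂N = −n_y/n_z = −0.26937220.
Intercept c from Pit 1: 578.2 − 52226.47 + 1423244.71 = 1371596.43.
At (665723, 5283604): z = 52213.0 − 1423256.0 + 1371596.43 = 553.4 m.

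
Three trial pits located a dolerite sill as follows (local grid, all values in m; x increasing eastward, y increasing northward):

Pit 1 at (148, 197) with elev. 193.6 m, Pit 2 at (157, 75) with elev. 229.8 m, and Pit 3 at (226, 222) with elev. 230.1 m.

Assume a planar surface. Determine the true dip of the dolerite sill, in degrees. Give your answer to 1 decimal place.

Let the plane be z = a·x + b·y + c.
Pit 2−Pit 1: 9a − 122b = 36.2;  Pit 3−Pit 1: 78a + 25b = 36.5.
Solving gives a = 0.55005, b = −0.25614.
Gradient magnitude |∇z| = √(a² + b²) = √(0.30255 + 0.06561) = 0.60676.
True dip = arctan(0.60676) = 31.2°, dipping toward WNW (azimuth ≈ 295°).

31.2°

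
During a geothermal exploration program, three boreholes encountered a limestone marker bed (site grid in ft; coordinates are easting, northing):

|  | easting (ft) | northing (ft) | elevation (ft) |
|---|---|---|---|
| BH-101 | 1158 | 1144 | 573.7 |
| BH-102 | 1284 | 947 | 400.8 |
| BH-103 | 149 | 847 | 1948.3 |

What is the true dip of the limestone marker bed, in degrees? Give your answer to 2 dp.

Two edge vectors: BH-101→BH-102 = (126, -197, -172.9), BH-101→BH-103 = (-1009, -297, 1374.6).
Normal n = (BH-101→BH-102) × (BH-101→BH-103) = (-322147.5, 1256.5, -236195).
So ∂z/∂easting = −n_x/n_z = −1.36390 and ∂z/∂northing = −n_y/n_z = 0.00532.
Gradient magnitude |∇z| = √(a² + b²) = √(1.86024 + 0.00003) = 1.36392.
True dip = arctan(1.36392) = 53.75°, dipping toward E (azimuth ≈ 090°).

53.75°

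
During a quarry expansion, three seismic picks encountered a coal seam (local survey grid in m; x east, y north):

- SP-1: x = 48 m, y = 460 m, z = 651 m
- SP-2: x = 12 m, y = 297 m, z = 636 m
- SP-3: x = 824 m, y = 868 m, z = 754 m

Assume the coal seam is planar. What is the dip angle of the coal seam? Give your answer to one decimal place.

Two edge vectors: SP-1→SP-2 = (-36, -163, -15), SP-1→SP-3 = (776, 408, 103).
Normal n = (SP-1→SP-2) × (SP-1→SP-3) = (-10669, -7932, 111800).
So ∂z/∂x = −n_x/n_z = 0.09543 and ∂z/∂y = −n_y/n_z = 0.07095.
Gradient magnitude |∇z| = √(a² + b²) = √(0.00911 + 0.00503) = 0.11891.
True dip = arctan(0.11891) = 6.8°, dipping toward SW (azimuth ≈ 233°).

6.8°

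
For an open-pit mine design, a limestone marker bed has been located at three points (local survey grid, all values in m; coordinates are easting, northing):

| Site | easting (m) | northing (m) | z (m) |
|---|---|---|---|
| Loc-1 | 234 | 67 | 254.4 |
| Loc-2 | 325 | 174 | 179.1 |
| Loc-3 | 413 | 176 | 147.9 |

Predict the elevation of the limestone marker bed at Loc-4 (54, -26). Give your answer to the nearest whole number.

355 m

Let the plane be z = a·easting + b·northing + c.
Loc-2−Loc-1: 91a + 107b = −75.3;  Loc-3−Loc-1: 179a + 109b = −106.5.
Solving gives a = −0.34522, b = −0.41014.
Then c = 254.4 − a·234 − b·67 = 362.66.
At (54, -26): z = −18.6 + 10.7 + 362.66 = 354.7 m.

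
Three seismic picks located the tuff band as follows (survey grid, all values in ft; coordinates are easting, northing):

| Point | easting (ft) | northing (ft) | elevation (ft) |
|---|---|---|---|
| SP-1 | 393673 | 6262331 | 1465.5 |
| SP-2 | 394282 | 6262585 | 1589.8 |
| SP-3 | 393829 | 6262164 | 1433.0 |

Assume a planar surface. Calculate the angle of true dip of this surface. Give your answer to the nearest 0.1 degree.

16.2°

Let the plane be z = a·easting + b·northing + c.
SP-2−SP-1: 609a + 254b = 124.3;  SP-3−SP-1: 156a − 167b = −32.5.
Solving gives a = 0.08847, b = 0.27725.
Gradient magnitude |∇z| = √(a² + b²) = √(0.00783 + 0.07687) = 0.29103.
True dip = arctan(0.29103) = 16.2°, dipping toward SSW (azimuth ≈ 198°).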